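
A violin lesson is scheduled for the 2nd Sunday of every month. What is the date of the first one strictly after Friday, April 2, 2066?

April 2066 starts on a Thursday; its first Sunday is the 4th, so the 2nd Sunday is the 11th — April 11, 2066.
April 11, 2066 is after April 2, 2066, so that is the next one.

April 11, 2066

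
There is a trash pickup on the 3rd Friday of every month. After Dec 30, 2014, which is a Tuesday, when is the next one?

Dec 2014 starts on a Monday; its first Friday is the 5th, so the 3rd Friday is the 19th — Dec 19, 2014.
That is not after Dec 30, 2014, so look at Jan 2015.
Jan 2015 starts on a Thursday; its first Friday is the 2nd, so the 3rd Friday is the 16th — Jan 16, 2015.

Jan 16, 2015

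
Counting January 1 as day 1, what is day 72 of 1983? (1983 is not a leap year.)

January has 31 days (72 − 31 = 41 remain).
February has 28 days (41 − 28 = 13 remain).
13 into March → March 13.

March 13, 1983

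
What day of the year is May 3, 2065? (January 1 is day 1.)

123

Days in months before May: 31 + 28 + 31 + 30 = 120.
Plus 3 days into May → day 123.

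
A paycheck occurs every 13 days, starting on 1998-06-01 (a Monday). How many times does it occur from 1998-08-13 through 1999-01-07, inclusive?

11

Occurrences land 13·i days after 1998-06-01 for i = 0, 1, 2, …
1998-08-13 is 73 days after the start; 73 ÷ 13 = 5 remainder 8; since the remainder is 8, round up to i = 6. First occurrence in the window: #7 on 1998-08-18 (6×13 = 78 days in).
1999-01-07 is 220 days after the start; 220 ÷ 13 = 16 remainder 12. Last occurrence in the window: #17 on 1998-12-26.
Occurrences #7 through #17: 11 in total.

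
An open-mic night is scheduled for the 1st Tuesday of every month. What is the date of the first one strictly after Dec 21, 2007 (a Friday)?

Dec 2007 starts on a Saturday, so its 1st Tuesday is Dec 4, 2007 (3 days in).
That is not after Dec 21, 2007, so look at Jan 2008.
Jan 2008 starts on a Tuesday, so its 1st Tuesday is Jan 1, 2008.

Jan 1, 2008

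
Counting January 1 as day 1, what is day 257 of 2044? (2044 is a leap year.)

January has 31 days (257 − 31 = 226 remain).
February has 29 days (226 − 29 = 197 remain).
March has 31 days (197 − 31 = 166 remain).
April has 30 days (166 − 30 = 136 remain).
May has 31 days (136 − 31 = 105 remain).
June has 30 days (105 − 30 = 75 remain).
July has 31 days (75 − 31 = 44 remain).
August has 31 days (44 − 31 = 13 remain).
13 into September → September 13.

September 13, 2044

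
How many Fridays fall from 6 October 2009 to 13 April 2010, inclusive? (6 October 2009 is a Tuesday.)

6 October 2009 is a Tuesday; the first Friday on or after it is 9 October 2009 (3 days later).
From 9 October 2009 to 13 April 2010: 22 + 30 + 31 + 31 + 28 + 31 + 13 = 186 days (rest of October, November, December, January, February, March, April).
186 ÷ 7 = 26 full weeks with remainder 4, so 26 more Fridays after the first → 27.

27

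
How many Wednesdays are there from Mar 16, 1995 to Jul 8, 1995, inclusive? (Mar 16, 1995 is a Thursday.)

16

Mar 16, 1995 is a Thursday; the first Wednesday on or after it is Mar 22, 1995 (6 days later).
From Mar 22, 1995 to Jul 8, 1995: 9 + 30 + 31 + 30 + 8 = 108 days (rest of Mar, Apr, May, Jun, Jul).
108 ÷ 7 = 15 full weeks with remainder 3, so 15 more Wednesdays after the first → 16.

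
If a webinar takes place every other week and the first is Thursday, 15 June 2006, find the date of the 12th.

The 12th occurrence is 11 intervals after the first: 11 × 14 = 154 days after 15 June 2006.
June has 30 days — 15 days to the end of June leaves 139.
July has 31 days (108 left).
August has 31 days (77 left).
September has 30 days (47 left).
October has 31 days (16 left).
16 days into November → 16 November 2006.

16 November 2006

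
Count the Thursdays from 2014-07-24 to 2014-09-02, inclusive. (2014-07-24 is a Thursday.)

6

2014-07-24 is a Thursday; the first Thursday on or after it is 2014-07-24.
From 2014-07-24 to 2014-09-02: 7 + 31 + 2 = 40 days (rest of July, August, September).
40 ÷ 7 = 5 full weeks with remainder 5, so 5 more Thursdays after the first → 6.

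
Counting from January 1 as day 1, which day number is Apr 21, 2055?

111

Days in months before Apr: 31 + 28 + 31 = 90.
Plus 21 days into Apr → day 111.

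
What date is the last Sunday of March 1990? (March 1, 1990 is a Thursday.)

March 1990 begins on a Thursday, so the first Sunday is March 4 (3 days later).
March 1990 has 31 days. Adding weeks: 4, 11, 18, 25 — the last one ≤ 31 is the 25th.

1990-03-25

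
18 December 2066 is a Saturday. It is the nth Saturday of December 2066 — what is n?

3rd

Day 18 falls in week ⌈18/7⌉ of the month.
Days 1–7 hold the 1st Saturday, 8–14 the 2nd, 15–21 the 3rd, 22–28 the 4th, 29–31 the 5th.
18 is in the range for the 3rd.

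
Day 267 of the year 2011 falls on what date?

January has 31 days (267 − 31 = 236 remain).
February has 28 days (236 − 28 = 208 remain).
March has 31 days (208 − 31 = 177 remain).
April has 30 days (177 − 30 = 147 remain).
May has 31 days (147 − 31 = 116 remain).
June has 30 days (116 − 30 = 86 remain).
July has 31 days (86 − 31 = 55 remain).
August has 31 days (55 − 31 = 24 remain).
24 into September → September 24.

24 September 2011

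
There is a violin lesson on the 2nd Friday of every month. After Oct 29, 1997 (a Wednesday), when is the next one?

Oct 1997 starts on a Wednesday; its first Friday is the 3rd, so the 2nd Friday is the 10th — Oct 10, 1997.
That is not after Oct 29, 1997, so look at Nov 1997.
Nov 1997 starts on a Saturday; its first Friday is the 7th, so the 2nd Friday is the 14th — Nov 14, 1997.

Nov 14, 1997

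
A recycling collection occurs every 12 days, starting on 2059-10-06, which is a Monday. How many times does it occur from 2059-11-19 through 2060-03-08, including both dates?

9

Occurrences land 12·i days after 2059-10-06 for i = 0, 1, 2, …
2059-11-19 is 44 days after the start; 44 ÷ 12 = 3 remainder 8; since the remainder is 8, round up to i = 4. First occurrence in the window: #5 on 2059-11-23 (4×12 = 48 days in).
2060-03-08 is 154 days after the start; 154 ÷ 12 = 12 remainder 10. Last occurrence in the window: #13 on 2060-02-27.
Occurrences #5 through #13: 9 in total.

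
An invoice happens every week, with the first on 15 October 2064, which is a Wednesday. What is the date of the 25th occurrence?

The 25th occurrence is 24 intervals after the first: 24 × 7 = 168 days after 15 October 2064.
October has 31 days — 16 days to the end of October leaves 152.
November has 30 days (122 left).
December has 31 days (91 left).
January has 31 days (60 left).
February has 28 days (32 left).
March has 31 days (1 left).
1 day into April → 1 April 2065.

1 April 2065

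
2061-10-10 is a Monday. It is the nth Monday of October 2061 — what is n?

Day 10 falls in week ⌈10/7⌉ of the month.
Days 1–7 hold the 1st Monday, 8–14 the 2nd, 15–21 the 3rd, 22–28 the 4th, 29–31 the 5th.
10 is in the range for the 2nd.

2nd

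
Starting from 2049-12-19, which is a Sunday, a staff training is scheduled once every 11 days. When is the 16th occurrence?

The 16th occurrence is 15 intervals after the first: 15 × 11 = 165 days after 2049-12-19.
December has 31 days — 12 days to the end of December leaves 153.
January has 31 days (122 left).
February has 28 days (94 left).
March has 31 days (63 left).
April has 30 days (33 left).
May has 31 days (2 left).
2 days into June → 2050-06-02.

2050-06-02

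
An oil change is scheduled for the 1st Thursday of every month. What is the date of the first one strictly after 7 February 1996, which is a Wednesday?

7 March 1996

February 1996 starts on a Thursday, so its 1st Thursday is 1 February 1996.
That is not after 7 February 1996, so look at March 1996.
March 1996 starts on a Friday, so its 1st Thursday is 7 March 1996 (6 days in).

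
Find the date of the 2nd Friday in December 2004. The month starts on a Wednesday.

December 2004 begins on a Wednesday, so the first Friday is December 3 (2 days later).
The 2nd Friday is 1 weeks later: 3 + 7 = 10.

10 December 2004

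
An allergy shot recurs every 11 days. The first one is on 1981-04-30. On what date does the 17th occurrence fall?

1981-10-23

The 17th occurrence is 16 intervals after the first: 16 × 11 = 176 days after 1981-04-30.
April has 30 days — 0 days to the end of April leaves 176.
May has 31 days (145 left).
June has 30 days (115 left).
July has 31 days (84 left).
August has 31 days (53 left).
September has 30 days (23 left).
23 days into October → 1981-10-23.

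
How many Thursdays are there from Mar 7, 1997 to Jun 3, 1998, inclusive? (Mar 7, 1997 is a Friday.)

Mar 7, 1997 is a Friday; the first Thursday on or after it is Mar 13, 1997 (6 days later).
From Mar 13, 1997 to Jun 3, 1998: 293 + 154 = 447 days (rest of 1997, to Jun 3, 1998 in 1998).
447 ÷ 7 = 63 full weeks with remainder 6, so 63 more Thursdays after the first → 64.

64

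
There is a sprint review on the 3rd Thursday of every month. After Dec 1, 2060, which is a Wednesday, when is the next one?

Dec 2060 starts on a Wednesday; its first Thursday is the 2nd, so the 3rd Thursday is the 16th — Dec 16, 2060.
Dec 16, 2060 is after Dec 1, 2060, so that is the next one.

Dec 16, 2060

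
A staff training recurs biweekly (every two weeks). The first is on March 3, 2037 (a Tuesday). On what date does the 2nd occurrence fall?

March 17, 2037

The 2nd occurrence is 1 interval after the first: 1 × 14 = 14 days after March 3, 2037.
14 days later is March 17, 2037.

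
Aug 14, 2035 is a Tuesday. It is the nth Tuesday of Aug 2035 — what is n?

2nd

Day 14 falls in week ⌈14/7⌉ of the month.
Days 1–7 hold the 1st Tuesday, 8–14 the 2nd, 15–21 the 3rd, 22–28 the 4th, 29–31 the 5th.
14 is in the range for the 2nd.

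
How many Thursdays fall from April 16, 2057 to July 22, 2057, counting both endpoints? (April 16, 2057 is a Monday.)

April 16, 2057 is a Monday; the first Thursday on or after it is April 19, 2057 (3 days later).
From April 19, 2057 to July 22, 2057: 11 + 31 + 30 + 22 = 94 days (rest of April, May, June, July).
94 ÷ 7 = 13 full weeks with remainder 3, so 13 more Thursdays after the first → 14.

14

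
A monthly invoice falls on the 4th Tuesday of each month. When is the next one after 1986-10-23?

1986-10-28

October 1986 starts on a Wednesday; its first Tuesday is the 7th, so the 4th Tuesday is the 28th — 1986-10-28.
1986-10-28 is after 1986-10-23, so that is the next one.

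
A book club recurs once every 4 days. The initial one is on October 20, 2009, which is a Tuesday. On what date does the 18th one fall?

December 27, 2009

The 18th occurrence is 17 intervals after the first: 17 × 4 = 68 days after October 20, 2009.
October has 31 days — 11 days to the end of October leaves 57.
November has 30 days (27 left).
27 days into December → December 27, 2009.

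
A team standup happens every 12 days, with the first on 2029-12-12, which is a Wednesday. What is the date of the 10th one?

2030-03-30

The 10th occurrence is 9 intervals after the first: 9 × 12 = 108 days after 2029-12-12.
December has 31 days — 19 days to the end of December leaves 89.
January has 31 days (58 left).
February has 28 days (30 left).
30 days into March → 2030-03-30.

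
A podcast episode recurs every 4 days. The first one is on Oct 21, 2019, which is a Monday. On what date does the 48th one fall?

Apr 26, 2020

The 48th occurrence is 47 intervals after the first: 47 × 4 = 188 days after Oct 21, 2019.
Oct has 31 days — 10 days to the end of Oct leaves 178.
Nov has 30 days (148 left).
Dec has 31 days (117 left).
Jan has 31 days (86 left).
Feb has 29 days (57 left).
Mar has 31 days (26 left).
26 days into Apr → Apr 26, 2020.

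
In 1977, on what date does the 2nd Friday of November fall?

November 1977 begins on a Tuesday, so the first Friday is November 4 (3 days later).
The 2nd Friday is 1 weeks later: 4 + 7 = 11.

11 November 1977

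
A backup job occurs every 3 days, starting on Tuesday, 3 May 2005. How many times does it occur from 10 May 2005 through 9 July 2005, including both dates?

Occurrences land 3·i days after 3 May 2005 for i = 0, 1, 2, …
10 May 2005 is 7 days after the start; 7 ÷ 3 = 2 remainder 1; since the remainder is 1, round up to i = 3. First occurrence in the window: #4 on 12 May 2005 (3×3 = 9 days in).
9 July 2005 is 67 days after the start; 67 ÷ 3 = 22 remainder 1. Last occurrence in the window: #23 on 8 July 2005.
Occurrences #4 through #23: 20 in total.

20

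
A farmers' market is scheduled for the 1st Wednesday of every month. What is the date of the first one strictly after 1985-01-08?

January 1985 starts on a Tuesday, so its 1st Wednesday is 1985-01-02 (1 day in).
That is not after 1985-01-08, so look at February 1985.
February 1985 starts on a Friday, so its 1st Wednesday is 1985-02-06 (5 days in).

1985-02-06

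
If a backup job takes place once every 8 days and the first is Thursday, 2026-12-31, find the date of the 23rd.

The 23rd occurrence is 22 intervals after the first: 22 × 8 = 176 days after 2026-12-31.
December has 31 days — 0 days to the end of December leaves 176.
January has 31 days (145 left).
February has 28 days (117 left).
March has 31 days (86 left).
April has 30 days (56 left).
May has 31 days (25 left).
25 days into June → 2027-06-25.

2027-06-25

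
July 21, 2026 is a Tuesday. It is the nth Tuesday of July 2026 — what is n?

Day 21 falls in week ⌈21/7⌉ of the month.
Days 1–7 hold the 1st Tuesday, 8–14 the 2nd, 15–21 the 3rd, 22–28 the 4th, 29–31 the 5th.
21 is in the range for the 3rd.

3rd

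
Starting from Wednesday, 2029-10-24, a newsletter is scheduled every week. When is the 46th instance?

2030-09-04

The 46th occurrence is 45 intervals after the first: 45 × 7 = 315 days after 2029-10-24.
October has 31 days — 7 days to the end of October leaves 308.
November has 30 days (278 left).
December has 31 days (247 left).
January has 31 days (216 left).
February has 28 days (188 left).
March has 31 days (157 left).
April has 30 days (127 left).
May has 31 days (96 left).
June has 30 days (66 left).
July has 31 days (35 left).
August has 31 days (4 left).
4 days into September → 2030-09-04.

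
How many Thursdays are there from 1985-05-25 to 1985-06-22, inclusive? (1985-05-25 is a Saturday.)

4

1985-05-25 is a Saturday; the first Thursday on or after it is 1985-05-30 (5 days later).
From 1985-05-30 to 1985-06-22: 1 + 22 = 23 days (rest of May, June).
23 ÷ 7 = 3 full weeks with remainder 2, so 3 more Thursdays after the first → 4.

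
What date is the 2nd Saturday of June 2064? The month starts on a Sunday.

June 14, 2064

June 2064 begins on a Sunday, so the first Saturday is June 7 (6 days later).
The 2nd Saturday is 1 weeks later: 7 + 7 = 14.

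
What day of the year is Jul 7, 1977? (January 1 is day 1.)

188

Days in months before Jul: 31 + 28 + 31 + 30 + 31 + 30 = 181.
Plus 7 days into Jul → day 188.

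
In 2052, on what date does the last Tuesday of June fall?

2052-06-25

The first Tuesday of June 2052 is June 4.
June 2052 has 30 days. Adding weeks: 4, 11, 18, 25 — the last one ≤ 30 is the 25th.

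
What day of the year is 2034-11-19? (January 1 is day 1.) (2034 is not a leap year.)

323

Days in months before November: 31 + 28 + 31 + 30 + 31 + 30 + 31 + 31 + 30 + 31 = 304.
Plus 19 days into November → day 323.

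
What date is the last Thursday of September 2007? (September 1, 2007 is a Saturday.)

September 2007 begins on a Saturday, so the first Thursday is September 6 (5 days later).
September 2007 has 30 days. Adding weeks: 6, 13, 20, 27 — the last one ≤ 30 is the 27th.

27 September 2007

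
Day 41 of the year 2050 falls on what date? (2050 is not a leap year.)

Feb 10, 2050

Jan has 31 days (41 − 31 = 10 remain).
10 into Feb → Feb 10.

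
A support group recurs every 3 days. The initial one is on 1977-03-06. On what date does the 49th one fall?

The 49th occurrence is 48 intervals after the first: 48 × 3 = 144 days after 1977-03-06.
March has 31 days — 25 days to the end of March leaves 119.
April has 30 days (89 left).
May has 31 days (58 left).
June has 30 days (28 left).
28 days into July → 1977-07-28.

1977-07-28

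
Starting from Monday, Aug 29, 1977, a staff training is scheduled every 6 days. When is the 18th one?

Dec 9, 1977

The 18th occurrence is 17 intervals after the first: 17 × 6 = 102 days after Aug 29, 1977.
Aug has 31 days — 2 days to the end of Aug leaves 100.
Sep has 30 days (70 left).
Oct has 31 days (39 left).
Nov has 30 days (9 left).
9 days into Dec → Dec 9, 1977.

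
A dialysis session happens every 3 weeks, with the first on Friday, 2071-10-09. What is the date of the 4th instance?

The 4th occurrence is 3 intervals after the first: 3 × 21 = 63 days after 2071-10-09.
October has 31 days — 22 days to the end of October leaves 41.
November has 30 days (11 left).
11 days into December → 2071-12-11.

2071-12-11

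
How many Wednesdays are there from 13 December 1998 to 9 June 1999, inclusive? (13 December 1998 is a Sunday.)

13 December 1998 is a Sunday; the first Wednesday on or after it is 16 December 1998 (3 days later).
From 16 December 1998 to 9 June 1999: 15 + 31 + 28 + 31 + 30 + 31 + 9 = 175 days (rest of December, January, February, March, April, May, June).
175 ÷ 7 = 25 full weeks with remainder 0, so 25 more Wednesdays after the first → 26.

26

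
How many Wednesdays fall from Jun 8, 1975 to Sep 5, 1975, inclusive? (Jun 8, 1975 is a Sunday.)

13

Jun 8, 1975 is a Sunday; the first Wednesday on or after it is Jun 11, 1975 (3 days later).
From Jun 11, 1975 to Sep 5, 1975: 19 + 31 + 31 + 5 = 86 days (rest of Jun, Jul, Aug, Sep).
86 ÷ 7 = 12 full weeks with remainder 2, so 12 more Wednesdays after the first → 13.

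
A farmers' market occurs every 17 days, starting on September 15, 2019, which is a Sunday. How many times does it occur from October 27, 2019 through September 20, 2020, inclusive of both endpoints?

Occurrences land 17·i days after September 15, 2019 for i = 0, 1, 2, …
October 27, 2019 is 42 days after the start; 42 ÷ 17 = 2 remainder 8; since the remainder is 8, round up to i = 3. First occurrence in the window: #4 on November 5, 2019 (3×17 = 51 days in).
September 20, 2020 is 371 days after the start; 371 ÷ 17 = 21 remainder 14. Last occurrence in the window: #22 on September 6, 2020.
Occurrences #4 through #22: 19 in total.

19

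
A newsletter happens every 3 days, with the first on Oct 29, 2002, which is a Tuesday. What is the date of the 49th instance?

The 49th occurrence is 48 intervals after the first: 48 × 3 = 144 days after Oct 29, 2002.
Oct has 31 days — 2 days to the end of Oct leaves 142.
Nov has 30 days (112 left).
Dec has 31 days (81 left).
Jan has 31 days (50 left).
Feb has 28 days (22 left).
22 days into Mar → Mar 22, 2003.

Mar 22, 2003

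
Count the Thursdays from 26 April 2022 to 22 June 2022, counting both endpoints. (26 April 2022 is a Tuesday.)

26 April 2022 is a Tuesday; the first Thursday on or after it is 28 April 2022 (2 days later).
From 28 April 2022 to 22 June 2022: 2 + 31 + 22 = 55 days (rest of April, May, June).
55 ÷ 7 = 7 full weeks with remainder 6, so 7 more Thursdays after the first → 8.

8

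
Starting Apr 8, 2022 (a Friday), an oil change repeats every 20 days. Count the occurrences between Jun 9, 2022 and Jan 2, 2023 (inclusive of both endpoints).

10

Occurrences land 20·i days after Apr 8, 2022 for i = 0, 1, 2, …
Jun 9, 2022 is 62 days after the start; 62 ÷ 20 = 3 remainder 2; since the remainder is 2, round up to i = 4. First occurrence in the window: #5 on Jun 27, 2022 (4×20 = 80 days in).
Jan 2, 2023 is 269 days after the start; 269 ÷ 20 = 13 remainder 9. Last occurrence in the window: #14 on Dec 24, 2022.
Occurrences #5 through #14: 10 in total.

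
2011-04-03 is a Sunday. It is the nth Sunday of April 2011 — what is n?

1st

Day 3 falls in week ⌈3/7⌉ of the month.
Days 1–7 hold the 1st Sunday, 8–14 the 2nd, 15–21 the 3rd, 22–28 the 4th, 29–31 the 5th.
3 is in the range for the 1st.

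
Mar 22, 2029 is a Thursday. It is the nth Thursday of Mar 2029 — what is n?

4th

Day 22 falls in week ⌈22/7⌉ of the month.
Days 1–7 hold the 1st Thursday, 8–14 the 2nd, 15–21 the 3rd, 22–28 the 4th, 29–31 the 5th.
22 is in the range for the 4th.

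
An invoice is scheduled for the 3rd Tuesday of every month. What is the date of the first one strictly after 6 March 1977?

March 1977 starts on a Tuesday; its first Tuesday is the 1st, so the 3rd Tuesday is the 15th — 15 March 1977.
15 March 1977 is after 6 March 1977, so that is the next one.

15 March 1977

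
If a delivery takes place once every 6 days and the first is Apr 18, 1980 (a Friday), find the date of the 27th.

Sep 21, 1980

The 27th occurrence is 26 intervals after the first: 26 × 6 = 156 days after Apr 18, 1980.
Apr has 30 days — 12 days to the end of Apr leaves 144.
May has 31 days (113 left).
Jun has 30 days (83 left).
Jul has 31 days (52 left).
Aug has 31 days (21 left).
21 days into Sep → Sep 21, 1980.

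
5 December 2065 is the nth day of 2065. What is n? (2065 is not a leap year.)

339

Days in months before December: 31 + 28 + 31 + 30 + 31 + 30 + 31 + 31 + 30 + 31 + 30 = 334.
Plus 5 days into December → day 339.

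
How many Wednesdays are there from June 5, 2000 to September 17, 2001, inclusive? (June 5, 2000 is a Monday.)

67

June 5, 2000 is a Monday; the first Wednesday on or after it is June 7, 2000 (2 days later).
From June 7, 2000 to September 17, 2001: 207 + 260 = 467 days (rest of 2000, to September 17, 2001 in 2001).
467 ÷ 7 = 66 full weeks with remainder 5, so 66 more Wednesdays after the first → 67.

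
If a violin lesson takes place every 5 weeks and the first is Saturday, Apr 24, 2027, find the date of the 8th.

The 8th occurrence is 7 intervals after the first: 7 × 35 = 245 days after Apr 24, 2027.
Apr has 30 days — 6 days to the end of Apr leaves 239.
May has 31 days (208 left).
Jun has 30 days (178 left).
Jul has 31 days (147 left).
Aug has 31 days (116 left).
Sep has 30 days (86 left).
Oct has 31 days (55 left).
Nov has 30 days (25 left).
25 days into Dec → Dec 25, 2027.

Dec 25, 2027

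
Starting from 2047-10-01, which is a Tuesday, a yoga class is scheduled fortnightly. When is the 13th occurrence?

The 13th occurrence is 12 intervals after the first: 12 × 14 = 168 days after 2047-10-01.
October has 31 days — 30 days to the end of October leaves 138.
November has 30 days (108 left).
December has 31 days (77 left).
January has 31 days (46 left).
February has 29 days (17 left).
17 days into March → 2048-03-17.

2048-03-17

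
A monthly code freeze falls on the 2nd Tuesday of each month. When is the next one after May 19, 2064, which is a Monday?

May 2064 starts on a Thursday; its first Tuesday is the 6th, so the 2nd Tuesday is the 13th — May 13, 2064.
That is not after May 19, 2064, so look at June 2064.
June 2064 starts on a Sunday; its first Tuesday is the 3rd, so the 2nd Tuesday is the 10th — June 10, 2064.

June 10, 2064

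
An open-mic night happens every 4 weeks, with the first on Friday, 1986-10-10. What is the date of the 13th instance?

The 13th occurrence is 12 intervals after the first: 12 × 28 = 336 days after 1986-10-10.
October has 31 days — 21 days to the end of October leaves 315.
November has 30 days (285 left).
December has 31 days (254 left).
January has 31 days (223 left).
February has 28 days (195 left).
March has 31 days (164 left).
April has 30 days (134 left).
May has 31 days (103 left).
June has 30 days (73 left).
July has 31 days (42 left).
August has 31 days (11 left).
11 days into September → 1987-09-11.

1987-09-11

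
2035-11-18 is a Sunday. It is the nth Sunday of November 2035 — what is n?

Day 18 falls in week ⌈18/7⌉ of the month.
Days 1–7 hold the 1st Sunday, 8–14 the 2nd, 15–21 the 3rd, 22–28 the 4th, 29–31 the 5th.
18 is in the range for the 3rd.

3rd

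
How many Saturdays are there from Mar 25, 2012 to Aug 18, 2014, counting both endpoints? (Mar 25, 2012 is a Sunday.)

125

Mar 25, 2012 is a Sunday; the first Saturday on or after it is Mar 31, 2012 (6 days later).
From Mar 31, 2012 to Aug 18, 2014: 275 + 365 + 230 = 870 days (rest of 2012, 2013, to Aug 18, 2014 in 2014).
870 ÷ 7 = 124 full weeks with remainder 2, so 124 more Saturdays after the first → 125.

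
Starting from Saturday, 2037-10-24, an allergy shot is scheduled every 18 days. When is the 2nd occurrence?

2037-11-11

The 2nd occurrence is 1 interval after the first: 1 × 18 = 18 days after 2037-10-24.
October has 31 days — 7 days to the end of October leaves 11.
11 days into November → 2037-11-11.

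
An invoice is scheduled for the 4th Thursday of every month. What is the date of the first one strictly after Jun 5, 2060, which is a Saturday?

Jun 2060 starts on a Tuesday; its first Thursday is the 3rd, so the 4th Thursday is the 24th — Jun 24, 2060.
Jun 24, 2060 is after Jun 5, 2060, so that is the next one.

Jun 24, 2060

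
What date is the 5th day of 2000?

5 into Jan → Jan 5.

Jan 5, 2000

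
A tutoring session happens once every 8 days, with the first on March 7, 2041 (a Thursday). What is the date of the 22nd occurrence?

August 22, 2041

The 22nd occurrence is 21 intervals after the first: 21 × 8 = 168 days after March 7, 2041.
March has 31 days — 24 days to the end of March leaves 144.
April has 30 days (114 left).
May has 31 days (83 left).
June has 30 days (53 left).
July has 31 days (22 left).
22 days into August → August 22, 2041.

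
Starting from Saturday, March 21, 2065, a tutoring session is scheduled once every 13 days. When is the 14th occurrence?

September 6, 2065

The 14th occurrence is 13 intervals after the first: 13 × 13 = 169 days after March 21, 2065.
March has 31 days — 10 days to the end of March leaves 159.
April has 30 days (129 left).
May has 31 days (98 left).
June has 30 days (68 left).
July has 31 days (37 left).
August has 31 days (6 left).
6 days into September → September 6, 2065.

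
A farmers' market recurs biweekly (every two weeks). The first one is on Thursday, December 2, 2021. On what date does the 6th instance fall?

The 6th occurrence is 5 intervals after the first: 5 × 14 = 70 days after December 2, 2021.
December has 31 days — 29 days to the end of December leaves 41.
January has 31 days (10 left).
10 days into February → February 10, 2022.

February 10, 2022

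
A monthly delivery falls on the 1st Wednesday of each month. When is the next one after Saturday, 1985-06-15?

1985-07-03

June 1985 starts on a Saturday, so its 1st Wednesday is 1985-06-05 (4 days in).
That is not after 1985-06-15, so look at July 1985.
July 1985 starts on a Monday, so its 1st Wednesday is 1985-07-03 (2 days in).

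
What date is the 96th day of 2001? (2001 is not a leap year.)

2001-04-06

January has 31 days (96 − 31 = 65 remain).
February has 28 days (65 − 28 = 37 remain).
March has 31 days (37 − 31 = 6 remain).
6 into April → April 6.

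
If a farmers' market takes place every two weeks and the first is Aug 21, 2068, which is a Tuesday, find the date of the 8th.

The 8th occurrence is 7 intervals after the first: 7 × 14 = 98 days after Aug 21, 2068.
Aug has 31 days — 10 days to the end of Aug leaves 88.
Sep has 30 days (58 left).
Oct has 31 days (27 left).
27 days into Nov → Nov 27, 2068.

Nov 27, 2068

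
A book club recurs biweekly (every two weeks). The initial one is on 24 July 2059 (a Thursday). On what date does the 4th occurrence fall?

4 September 2059

The 4th occurrence is 3 intervals after the first: 3 × 14 = 42 days after 24 July 2059.
July has 31 days — 7 days to the end of July leaves 35.
August has 31 days (4 left).
4 days into September → 4 September 2059.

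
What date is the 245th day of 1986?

2 September 1986

January has 31 days (245 − 31 = 214 remain).
February has 28 days (214 − 28 = 186 remain).
March has 31 days (186 − 31 = 155 remain).
April has 30 days (155 − 30 = 125 remain).
May has 31 days (125 − 31 = 94 remain).
June has 30 days (94 − 30 = 64 remain).
July has 31 days (64 − 31 = 33 remain).
August has 31 days (33 − 31 = 2 remain).
2 into September → September 2.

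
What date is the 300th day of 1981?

1981-10-27

January has 31 days (300 − 31 = 269 remain).
February has 28 days (269 − 28 = 241 remain).
March has 31 days (241 − 31 = 210 remain).
April has 30 days (210 − 30 = 180 remain).
May has 31 days (180 − 31 = 149 remain).
June has 30 days (149 − 30 = 119 remain).
July has 31 days (119 − 31 = 88 remain).
August has 31 days (88 − 31 = 57 remain).
September has 30 days (57 − 30 = 27 remain).
27 into October → October 27.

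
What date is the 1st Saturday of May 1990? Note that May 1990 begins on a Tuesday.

May 5, 1990

May 1990 begins on a Tuesday, so the first Saturday is May 5 (4 days later).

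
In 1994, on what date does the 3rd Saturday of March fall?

March 1994 begins on a Tuesday, so the first Saturday is March 5 (4 days later).
The 3rd Saturday is 2 weeks later: 5 + 14 = 19.

1994-03-19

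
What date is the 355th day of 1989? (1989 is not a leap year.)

January has 31 days (355 − 31 = 324 remain).
February has 28 days (324 − 28 = 296 remain).
March has 31 days (296 − 31 = 265 remain).
April has 30 days (265 − 30 = 235 remain).
May has 31 days (235 − 31 = 204 remain).
June has 30 days (204 − 30 = 174 remain).
July has 31 days (174 − 31 = 143 remain).
August has 31 days (143 − 31 = 112 remain).
September has 30 days (112 − 30 = 82 remain).
October has 31 days (82 − 31 = 51 remain).
November has 30 days (51 − 30 = 21 remain).
21 into December → December 21.

1989-12-21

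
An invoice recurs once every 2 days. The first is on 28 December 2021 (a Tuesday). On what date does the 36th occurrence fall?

8 March 2022

The 36th occurrence is 35 intervals after the first: 35 × 2 = 70 days after 28 December 2021.
December has 31 days — 3 days to the end of December leaves 67.
January has 31 days (36 left).
February has 28 days (8 left).
8 days into March → 8 March 2022.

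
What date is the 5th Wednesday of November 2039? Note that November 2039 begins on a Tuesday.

November 2039 begins on a Tuesday, so the first Wednesday is November 2 (1 day later).
The 5th Wednesday is 4 weeks later: 2 + 28 = 30.

2039-11-30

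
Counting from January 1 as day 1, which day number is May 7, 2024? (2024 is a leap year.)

Days in months before May: 31 + 29 + 31 + 30 = 121.
Plus 7 days into May → day 128.

128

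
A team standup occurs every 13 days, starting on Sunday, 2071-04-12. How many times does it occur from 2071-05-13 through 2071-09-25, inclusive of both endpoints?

10

Occurrences land 13·i days after 2071-04-12 for i = 0, 1, 2, …
2071-05-13 is 31 days after the start; 31 ÷ 13 = 2 remainder 5; since the remainder is 5, round up to i = 3. First occurrence in the window: #4 on 2071-05-21 (3×13 = 39 days in).
2071-09-25 is 166 days after the start; 166 ÷ 13 = 12 remainder 10. Last occurrence in the window: #13 on 2071-09-15.
Occurrences #4 through #13: 10 in total.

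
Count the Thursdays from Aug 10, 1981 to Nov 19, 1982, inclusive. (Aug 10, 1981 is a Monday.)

67

Aug 10, 1981 is a Monday; the first Thursday on or after it is Aug 13, 1981 (3 days later).
From Aug 13, 1981 to Nov 19, 1982: 140 + 323 = 463 days (rest of 1981, to Nov 19, 1982 in 1982).
463 ÷ 7 = 66 full weeks with remainder 1, so 66 more Thursdays after the first → 67.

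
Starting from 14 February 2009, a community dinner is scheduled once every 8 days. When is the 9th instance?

19 April 2009

The 9th occurrence is 8 intervals after the first: 8 × 8 = 64 days after 14 February 2009.
February has 28 days — 14 days to the end of February leaves 50.
March has 31 days (19 left).
19 days into April → 19 April 2009.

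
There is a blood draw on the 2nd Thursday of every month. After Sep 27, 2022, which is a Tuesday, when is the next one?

Sep 2022 starts on a Thursday; its first Thursday is the 1st, so the 2nd Thursday is the 8th — Sep 8, 2022.
That is not after Sep 27, 2022, so look at Oct 2022.
Oct 2022 starts on a Saturday; its first Thursday is the 6th, so the 2nd Thursday is the 13th — Oct 13, 2022.

Oct 13, 2022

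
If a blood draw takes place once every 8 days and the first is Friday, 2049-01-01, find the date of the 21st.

The 21st occurrence is 20 intervals after the first: 20 × 8 = 160 days after 2049-01-01.
January has 31 days — 30 days to the end of January leaves 130.
February has 28 days (102 left).
March has 31 days (71 left).
April has 30 days (41 left).
May has 31 days (10 left).
10 days into June → 2049-06-10.

2049-06-10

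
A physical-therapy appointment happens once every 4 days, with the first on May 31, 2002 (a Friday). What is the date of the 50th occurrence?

The 50th occurrence is 49 intervals after the first: 49 × 4 = 196 days after May 31, 2002.
May has 31 days — 0 days to the end of May leaves 196.
June has 30 days (166 left).
July has 31 days (135 left).
August has 31 days (104 left).
September has 30 days (74 left).
October has 31 days (43 left).
November has 30 days (13 left).
13 days into December → December 13, 2002.

December 13, 2002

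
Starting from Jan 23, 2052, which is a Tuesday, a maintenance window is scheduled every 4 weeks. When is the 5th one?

May 14, 2052

The 5th occurrence is 4 intervals after the first: 4 × 28 = 112 days after Jan 23, 2052.
Jan has 31 days — 8 days to the end of Jan leaves 104.
Feb has 29 days (75 left).
Mar has 31 days (44 left).
Apr has 30 days (14 left).
14 days into May → May 14, 2052.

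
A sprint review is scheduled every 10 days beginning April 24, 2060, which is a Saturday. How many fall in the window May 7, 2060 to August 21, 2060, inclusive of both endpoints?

10

Occurrences land 10·i days after April 24, 2060 for i = 0, 1, 2, …
May 7, 2060 is 13 days after the start; 13 ÷ 10 = 1 remainder 3; since the remainder is 3, round up to i = 2. First occurrence in the window: #3 on May 14, 2060 (2×10 = 20 days in).
August 21, 2060 is 119 days after the start; 119 ÷ 10 = 11 remainder 9. Last occurrence in the window: #12 on August 12, 2060.
Occurrences #3 through #12: 10 in total.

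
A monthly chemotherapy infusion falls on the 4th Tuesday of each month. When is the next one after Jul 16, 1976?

Jul 27, 1976

Jul 1976 starts on a Thursday; its first Tuesday is the 6th, so the 4th Tuesday is the 27th — Jul 27, 1976.
Jul 27, 1976 is after Jul 16, 1976, so that is the next one.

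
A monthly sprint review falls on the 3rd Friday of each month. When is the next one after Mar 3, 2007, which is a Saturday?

Mar 2007 starts on a Thursday; its first Friday is the 2nd, so the 3rd Friday is the 16th — Mar 16, 2007.
Mar 16, 2007 is after Mar 3, 2007, so that is the next one.

Mar 16, 2007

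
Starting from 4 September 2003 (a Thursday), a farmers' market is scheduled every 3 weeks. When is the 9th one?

19 February 2004

The 9th occurrence is 8 intervals after the first: 8 × 21 = 168 days after 4 September 2003.
September has 30 days — 26 days to the end of September leaves 142.
October has 31 days (111 left).
November has 30 days (81 left).
December has 31 days (50 left).
January has 31 days (19 left).
19 days into February → 19 February 2004.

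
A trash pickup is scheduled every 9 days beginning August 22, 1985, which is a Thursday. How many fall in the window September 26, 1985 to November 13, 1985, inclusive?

6

Occurrences land 9·i days after August 22, 1985 for i = 0, 1, 2, …
September 26, 1985 is 35 days after the start; 35 ÷ 9 = 3 remainder 8; since the remainder is 8, round up to i = 4. First occurrence in the window: #5 on September 27, 1985 (4×9 = 36 days in).
November 13, 1985 is 83 days after the start; 83 ÷ 9 = 9 remainder 2. Last occurrence in the window: #10 on November 11, 1985.
Occurrences #5 through #10: 6 in total.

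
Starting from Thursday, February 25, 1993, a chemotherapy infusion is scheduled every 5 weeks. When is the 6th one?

August 19, 1993

The 6th occurrence is 5 intervals after the first: 5 × 35 = 175 days after February 25, 1993.
February has 28 days — 3 days to the end of February leaves 172.
March has 31 days (141 left).
April has 30 days (111 left).
May has 31 days (80 left).
June has 30 days (50 left).
July has 31 days (19 left).
19 days into August → August 19, 1993.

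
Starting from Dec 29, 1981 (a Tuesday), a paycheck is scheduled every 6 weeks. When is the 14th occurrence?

The 14th occurrence is 13 intervals after the first: 13 × 42 = 546 days after Dec 29, 1981.
Dec has 31 days — 2 days to the end of Dec leaves 544.
1982 has 365 days (179 left).
Jan has 31 days (148 left).
Feb has 28 days (120 left).
Mar has 31 days (89 left).
Apr has 30 days (59 left).
May has 31 days (28 left).
28 days into Jun → Jun 28, 1983.

Jun 28, 1983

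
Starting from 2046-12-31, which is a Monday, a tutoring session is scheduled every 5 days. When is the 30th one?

2047-05-25

The 30th occurrence is 29 intervals after the first: 29 × 5 = 145 days after 2046-12-31.
December has 31 days — 0 days to the end of December leaves 145.
January has 31 days (114 left).
February has 28 days (86 left).
March has 31 days (55 left).
April has 30 days (25 left).
25 days into May → 2047-05-25.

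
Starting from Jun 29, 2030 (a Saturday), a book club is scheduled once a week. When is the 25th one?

The 25th occurrence is 24 intervals after the first: 24 × 7 = 168 days after Jun 29, 2030.
Jun has 30 days — 1 day to the end of Jun leaves 167.
Jul has 31 days (136 left).
Aug has 31 days (105 left).
Sep has 30 days (75 left).
Oct has 31 days (44 left).
Nov has 30 days (14 left).
14 days into Dec → Dec 14, 2030.

Dec 14, 2030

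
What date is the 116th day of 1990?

26 April 1990

January has 31 days (116 − 31 = 85 remain).
February has 28 days (85 − 28 = 57 remain).
March has 31 days (57 − 31 = 26 remain).
26 into April → April 26.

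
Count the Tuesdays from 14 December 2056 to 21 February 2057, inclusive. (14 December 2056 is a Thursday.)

10

14 December 2056 is a Thursday; the first Tuesday on or after it is 19 December 2056 (5 days later).
From 19 December 2056 to 21 February 2057: 12 + 31 + 21 = 64 days (rest of December, January, February).
64 ÷ 7 = 9 full weeks with remainder 1, so 9 more Tuesdays after the first → 10.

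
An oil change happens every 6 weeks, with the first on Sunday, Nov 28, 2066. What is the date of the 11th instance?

Jan 22, 2068

The 11th occurrence is 10 intervals after the first: 10 × 42 = 420 days after Nov 28, 2066.
Nov has 30 days — 2 days to the end of Nov leaves 418.
From end of Nov to end of 2066 is 31 days (387 left).
2067 has 365 days (22 left).
22 days into Jan → Jan 22, 2068.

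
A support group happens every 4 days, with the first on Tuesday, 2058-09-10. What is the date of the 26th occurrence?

2058-12-19

The 26th occurrence is 25 intervals after the first: 25 × 4 = 100 days after 2058-09-10.
September has 30 days — 20 days to the end of September leaves 80.
October has 31 days (49 left).
November has 30 days (19 left).
19 days into December → 2058-12-19.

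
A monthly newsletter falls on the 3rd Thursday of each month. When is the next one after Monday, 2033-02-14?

2033-02-17

February 2033 starts on a Tuesday; its first Thursday is the 3rd, so the 3rd Thursday is the 17th — 2033-02-17.
2033-02-17 is after 2033-02-14, so that is the next one.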